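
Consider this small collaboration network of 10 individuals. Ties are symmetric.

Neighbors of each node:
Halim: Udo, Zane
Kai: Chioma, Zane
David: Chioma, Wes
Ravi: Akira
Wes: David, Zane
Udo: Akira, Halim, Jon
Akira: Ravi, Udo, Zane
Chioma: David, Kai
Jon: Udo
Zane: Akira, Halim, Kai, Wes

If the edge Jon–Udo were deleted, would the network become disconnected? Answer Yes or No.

Yes

Without the Jon–Udo edge there is no alternate route between Jon and Udo, so the network disconnects. It is a bridge.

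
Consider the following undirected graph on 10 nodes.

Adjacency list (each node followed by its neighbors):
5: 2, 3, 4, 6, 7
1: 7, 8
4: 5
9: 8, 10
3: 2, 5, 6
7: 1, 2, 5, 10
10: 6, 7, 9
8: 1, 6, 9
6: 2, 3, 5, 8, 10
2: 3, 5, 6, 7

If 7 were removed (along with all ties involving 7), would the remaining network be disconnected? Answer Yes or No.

Even without 7, every remaining node can still reach every other (the residual graph is connected), so 7 is not a cut vertex.

No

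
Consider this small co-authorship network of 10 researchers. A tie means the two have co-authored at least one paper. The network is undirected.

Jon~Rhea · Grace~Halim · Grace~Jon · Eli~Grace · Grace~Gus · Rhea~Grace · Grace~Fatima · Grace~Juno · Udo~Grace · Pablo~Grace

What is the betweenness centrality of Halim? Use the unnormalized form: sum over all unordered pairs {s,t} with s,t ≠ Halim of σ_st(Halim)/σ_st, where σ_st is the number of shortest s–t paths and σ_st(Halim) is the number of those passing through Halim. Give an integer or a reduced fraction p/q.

No shortest path between any pair of other nodes passes through Halim.
Summing the contributions gives betweenness(Halim) = 0.

0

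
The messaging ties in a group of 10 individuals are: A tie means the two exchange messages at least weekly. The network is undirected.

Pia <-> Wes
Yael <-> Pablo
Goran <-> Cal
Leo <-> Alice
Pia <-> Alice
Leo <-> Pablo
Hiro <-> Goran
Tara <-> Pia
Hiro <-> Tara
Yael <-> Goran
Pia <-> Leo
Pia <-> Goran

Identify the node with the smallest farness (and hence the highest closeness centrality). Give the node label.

Farness (sum of distances to all others) for each node — Alice:19, Cal:22, Goran:14, Hiro:20, Leo:17, Pablo:20, Pia:13, Tara:19, Wes:21, Yael:19.
The smallest farness is 13, for Pia, so Pia has the highest closeness.

Pia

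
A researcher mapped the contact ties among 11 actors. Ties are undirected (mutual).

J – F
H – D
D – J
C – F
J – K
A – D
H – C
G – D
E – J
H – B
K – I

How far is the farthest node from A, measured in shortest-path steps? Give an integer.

4

Distances from A: B:3, C:3, D:1, E:3, F:3, G:2, H:2, I:4, J:2, K:3.
The largest is 4 (to I), so the eccentricity of A is 4.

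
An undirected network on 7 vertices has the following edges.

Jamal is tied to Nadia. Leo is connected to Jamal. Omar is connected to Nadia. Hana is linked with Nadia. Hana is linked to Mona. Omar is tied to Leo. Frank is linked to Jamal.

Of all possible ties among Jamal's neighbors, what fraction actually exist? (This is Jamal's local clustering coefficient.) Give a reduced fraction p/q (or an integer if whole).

Jamal's neighbors: Frank, Leo, and Nadia (k = 3).
Possible neighbor pairs: C(3,2) = 3. Edges among them: none → e = 0.
Clustering(Jamal) = 0/3 = 0.

0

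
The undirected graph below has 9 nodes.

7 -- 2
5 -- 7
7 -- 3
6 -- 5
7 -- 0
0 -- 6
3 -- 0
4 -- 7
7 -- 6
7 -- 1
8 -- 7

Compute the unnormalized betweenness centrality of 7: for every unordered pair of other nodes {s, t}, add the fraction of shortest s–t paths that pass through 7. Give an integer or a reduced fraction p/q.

Pairs whose geodesics pass through 7 — 6–4: 1; 6–8: 1; 6–3: 1/2; 6–1: 1; 6–2: 1; 4–0: 1; 4–8: 1; 4–3: 1; 4–1: 1; 4–2: 1; 4–5: 1; 0–8: 1; 0–1: 1; 0–2: 1 … (+11 more pairs).
All other pairs contribute 0.
Summing the contributions gives betweenness(7) = 24.

24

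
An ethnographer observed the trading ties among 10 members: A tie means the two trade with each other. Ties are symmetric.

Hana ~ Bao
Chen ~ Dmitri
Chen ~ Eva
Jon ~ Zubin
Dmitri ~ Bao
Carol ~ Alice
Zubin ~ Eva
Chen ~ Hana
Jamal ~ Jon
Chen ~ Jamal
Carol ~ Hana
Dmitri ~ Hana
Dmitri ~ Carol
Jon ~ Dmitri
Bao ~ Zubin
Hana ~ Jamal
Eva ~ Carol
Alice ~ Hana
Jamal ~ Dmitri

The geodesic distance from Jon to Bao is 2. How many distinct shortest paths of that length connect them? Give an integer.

The shortest distance is 2. The length-2 paths are: Jon–Zubin–Bao; Jon–Dmitri–Bao.
That gives 2 distinct shortest paths.

2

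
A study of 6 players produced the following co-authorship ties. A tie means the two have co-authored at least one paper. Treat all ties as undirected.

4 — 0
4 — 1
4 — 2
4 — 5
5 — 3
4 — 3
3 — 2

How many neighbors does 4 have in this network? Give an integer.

5

4 is directly tied to 0, 1, 2, 3, and 5. That is 5 neighbors, so the degree of 4 is 5.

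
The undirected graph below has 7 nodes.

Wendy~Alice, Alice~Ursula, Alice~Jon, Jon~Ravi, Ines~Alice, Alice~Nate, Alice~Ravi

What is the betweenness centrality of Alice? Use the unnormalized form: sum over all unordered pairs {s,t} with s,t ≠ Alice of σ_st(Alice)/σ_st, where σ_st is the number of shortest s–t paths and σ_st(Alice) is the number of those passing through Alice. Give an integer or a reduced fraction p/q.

14

Pairs whose geodesics pass through Alice — Wendy–Ravi: 1; Wendy–Nate: 1; Wendy–Jon: 1; Wendy–Ines: 1; Wendy–Ursula: 1; Ravi–Nate: 1; Ravi–Ines: 1; Ravi–Ursula: 1; Nate–Jon: 1; Nate–Ines: 1; Nate–Ursula: 1; Jon–Ines: 1; Jon–Ursula: 1; Ines–Ursula: 1.
All other pairs contribute 0.
Summing the contributions gives betweenness(Alice) = 14.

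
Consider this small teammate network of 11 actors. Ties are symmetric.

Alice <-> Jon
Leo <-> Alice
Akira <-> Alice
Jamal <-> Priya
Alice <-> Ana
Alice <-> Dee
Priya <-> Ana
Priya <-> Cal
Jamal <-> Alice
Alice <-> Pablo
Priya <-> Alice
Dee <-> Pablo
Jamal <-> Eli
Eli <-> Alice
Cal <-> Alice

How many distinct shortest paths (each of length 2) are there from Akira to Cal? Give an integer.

1

The shortest distance is 2, and the only length-2 path is Akira–Alice–Cal. So there is exactly 1 shortest path.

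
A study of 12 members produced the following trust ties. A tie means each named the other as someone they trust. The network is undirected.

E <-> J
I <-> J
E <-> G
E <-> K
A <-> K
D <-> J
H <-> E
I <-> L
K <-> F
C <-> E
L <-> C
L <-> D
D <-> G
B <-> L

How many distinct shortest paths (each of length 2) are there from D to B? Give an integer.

1

The shortest distance is 2, and the only length-2 path is D–L–B. So there is exactly 1 shortest path.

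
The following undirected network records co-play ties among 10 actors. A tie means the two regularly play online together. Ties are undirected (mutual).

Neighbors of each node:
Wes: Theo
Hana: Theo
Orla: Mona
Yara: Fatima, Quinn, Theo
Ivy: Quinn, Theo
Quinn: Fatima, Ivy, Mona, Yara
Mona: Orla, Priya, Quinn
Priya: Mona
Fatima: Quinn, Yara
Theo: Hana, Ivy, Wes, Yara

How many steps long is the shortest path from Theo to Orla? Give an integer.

One shortest route is Theo – Yara – Quinn – Mona – Orla, which uses 4 edges, and at distance 3 from Theo we only reach {Mona}, which does not include Orla. So d(Theo,Orla) = 4.

4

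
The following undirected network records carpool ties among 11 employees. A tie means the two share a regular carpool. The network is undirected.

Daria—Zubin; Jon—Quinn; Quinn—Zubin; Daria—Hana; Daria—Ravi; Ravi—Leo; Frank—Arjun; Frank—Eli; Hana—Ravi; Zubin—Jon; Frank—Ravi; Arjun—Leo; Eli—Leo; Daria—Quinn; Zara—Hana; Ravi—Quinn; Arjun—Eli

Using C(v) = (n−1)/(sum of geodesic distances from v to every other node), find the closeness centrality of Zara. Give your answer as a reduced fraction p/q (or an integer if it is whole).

10/29

Distances from Zara: Arjun:4, Daria:2, Eli:4, Frank:3, Hana:1, Jon:4, Leo:3, Quinn:3, Ravi:2, Zubin:3. Sum = 29.
n = 11, so closeness = 10/29.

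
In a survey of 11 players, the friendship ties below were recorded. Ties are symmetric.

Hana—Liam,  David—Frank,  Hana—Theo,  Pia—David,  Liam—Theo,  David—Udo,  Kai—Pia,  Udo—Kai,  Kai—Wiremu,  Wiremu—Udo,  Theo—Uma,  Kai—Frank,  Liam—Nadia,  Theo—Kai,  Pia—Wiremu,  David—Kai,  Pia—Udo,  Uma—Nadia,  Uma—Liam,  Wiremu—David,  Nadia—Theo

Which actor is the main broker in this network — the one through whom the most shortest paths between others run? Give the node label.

Unnormalized betweenness of each node: David:3/2, Frank:0, Hana:0, Kai:53/2, Liam:1, Nadia:0, Pia:0, Theo:25, Udo:0, Uma:0, Wiremu:0.
Kai has the largest value, 53/2, making it the main broker — the node through which the most shortest paths run.

Kai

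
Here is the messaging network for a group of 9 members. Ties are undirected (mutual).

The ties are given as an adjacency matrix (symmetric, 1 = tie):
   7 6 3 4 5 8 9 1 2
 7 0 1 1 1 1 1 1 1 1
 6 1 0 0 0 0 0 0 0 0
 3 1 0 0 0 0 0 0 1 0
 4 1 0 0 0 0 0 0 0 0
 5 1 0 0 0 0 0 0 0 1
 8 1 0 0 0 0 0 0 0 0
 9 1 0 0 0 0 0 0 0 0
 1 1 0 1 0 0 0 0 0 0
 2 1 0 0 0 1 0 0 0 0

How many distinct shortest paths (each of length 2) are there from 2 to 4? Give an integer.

1

The shortest distance is 2, and the only length-2 path is 2–7–4. So there is exactly 1 shortest path.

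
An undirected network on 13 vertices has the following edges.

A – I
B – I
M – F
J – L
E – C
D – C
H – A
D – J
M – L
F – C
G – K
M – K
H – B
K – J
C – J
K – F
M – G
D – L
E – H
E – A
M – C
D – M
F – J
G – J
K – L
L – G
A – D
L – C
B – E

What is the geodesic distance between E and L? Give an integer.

One shortest route is E – C – L, which uses 2 edges, and E and L are not directly tied, so nothing shorter exists. So d(E,L) = 2.

2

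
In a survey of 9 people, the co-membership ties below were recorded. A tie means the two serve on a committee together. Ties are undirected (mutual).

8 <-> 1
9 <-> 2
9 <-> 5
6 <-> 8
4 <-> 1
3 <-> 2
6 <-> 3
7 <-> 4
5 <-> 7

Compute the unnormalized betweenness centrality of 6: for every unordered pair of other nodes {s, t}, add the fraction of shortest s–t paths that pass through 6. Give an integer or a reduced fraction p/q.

Pairs whose geodesics pass through 6 — 4–3: 1; 1–3: 1; 1–2: 1; 8–3: 1; 8–2: 1; 8–9: 1.
All other pairs contribute 0.
Summing the contributions gives betweenness(6) = 6.

6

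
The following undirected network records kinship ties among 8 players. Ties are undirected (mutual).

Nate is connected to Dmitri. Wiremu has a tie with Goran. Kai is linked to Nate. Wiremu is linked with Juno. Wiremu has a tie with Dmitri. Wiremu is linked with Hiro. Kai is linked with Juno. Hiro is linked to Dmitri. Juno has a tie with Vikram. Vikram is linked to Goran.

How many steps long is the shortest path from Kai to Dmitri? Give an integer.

One shortest route is Kai – Nate – Dmitri, which uses 2 edges, and Kai and Dmitri are not directly tied, so nothing shorter exists. So d(Kai,Dmitri) = 2.

2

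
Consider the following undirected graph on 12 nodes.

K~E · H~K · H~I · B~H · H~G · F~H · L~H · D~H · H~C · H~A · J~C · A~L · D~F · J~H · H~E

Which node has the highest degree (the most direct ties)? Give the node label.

Degrees — A:2, B:1, C:2, D:2, E:2, F:2, G:1, H:11, I:1, J:2, K:2, L:2.
The maximum is 11, attained only by H.

H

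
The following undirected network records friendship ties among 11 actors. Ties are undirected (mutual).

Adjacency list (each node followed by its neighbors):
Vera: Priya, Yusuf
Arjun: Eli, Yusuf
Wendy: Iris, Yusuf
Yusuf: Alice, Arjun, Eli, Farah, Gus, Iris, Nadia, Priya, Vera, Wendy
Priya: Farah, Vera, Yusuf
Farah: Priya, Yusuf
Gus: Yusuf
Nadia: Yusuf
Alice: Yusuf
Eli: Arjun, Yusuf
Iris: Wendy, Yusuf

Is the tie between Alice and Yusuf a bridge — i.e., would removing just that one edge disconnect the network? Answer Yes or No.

Without the Alice–Yusuf edge there is no alternate route between Alice and Yusuf, so the network disconnects. It is a bridge.

Yes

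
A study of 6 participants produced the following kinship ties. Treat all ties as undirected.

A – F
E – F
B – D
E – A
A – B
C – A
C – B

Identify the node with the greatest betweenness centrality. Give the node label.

Unnormalized betweenness of each node: A:6, B:4, C:0, D:0, E:0, F:0.
A has the largest value, 6, making it the main broker — the node through which the most shortest paths run.

A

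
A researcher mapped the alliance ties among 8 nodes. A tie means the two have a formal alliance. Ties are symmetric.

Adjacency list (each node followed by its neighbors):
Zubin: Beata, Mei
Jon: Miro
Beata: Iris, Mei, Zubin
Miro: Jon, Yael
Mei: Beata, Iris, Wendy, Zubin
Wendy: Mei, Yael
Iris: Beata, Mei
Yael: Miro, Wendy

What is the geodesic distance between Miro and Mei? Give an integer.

One shortest route is Miro – Yael – Wendy – Mei, which uses 3 edges, and at distance 2 from Miro we only reach {Wendy}, which does not include Mei. So d(Miro,Mei) = 3.

3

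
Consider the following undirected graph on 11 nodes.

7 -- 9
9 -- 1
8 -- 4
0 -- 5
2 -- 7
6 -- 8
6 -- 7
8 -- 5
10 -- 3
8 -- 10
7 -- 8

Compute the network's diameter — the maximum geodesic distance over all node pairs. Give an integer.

Eccentricity of each node (its greatest distance to any other): 0:5, 1:5, 2:4, 3:5, 4:4, 5:4, 6:3, 7:3, 8:3, 9:4, 10:4.
The maximum eccentricity is 5, realized for instance by the pair 3–1 via 3 – 10 – 8 – 7 – 9 – 1. So the diameter is 5.

5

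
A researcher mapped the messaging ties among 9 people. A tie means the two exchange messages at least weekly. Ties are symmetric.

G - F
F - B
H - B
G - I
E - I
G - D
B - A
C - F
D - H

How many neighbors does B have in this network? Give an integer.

3

B is directly tied to A, F, and H. That is 3 neighbors, so the degree of B is 3.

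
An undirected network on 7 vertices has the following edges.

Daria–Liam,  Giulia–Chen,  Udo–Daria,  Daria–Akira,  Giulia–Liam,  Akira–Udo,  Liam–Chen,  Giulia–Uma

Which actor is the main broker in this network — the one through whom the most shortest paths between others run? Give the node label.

Unnormalized betweenness of each node: Akira:0, Chen:0, Daria:8, Giulia:5, Liam:9, Udo:0, Uma:0.
Liam has the largest value, 9, making it the main broker — the node through which the most shortest paths run.

Liam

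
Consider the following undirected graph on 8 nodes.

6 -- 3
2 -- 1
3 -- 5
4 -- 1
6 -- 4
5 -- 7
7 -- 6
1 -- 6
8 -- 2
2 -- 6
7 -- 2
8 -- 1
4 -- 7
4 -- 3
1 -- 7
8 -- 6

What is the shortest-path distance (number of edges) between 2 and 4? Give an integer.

One shortest route is 2 – 1 – 4, which uses 2 edges, and 2 and 4 are not directly tied, so nothing shorter exists. So d(2,4) = 2.

2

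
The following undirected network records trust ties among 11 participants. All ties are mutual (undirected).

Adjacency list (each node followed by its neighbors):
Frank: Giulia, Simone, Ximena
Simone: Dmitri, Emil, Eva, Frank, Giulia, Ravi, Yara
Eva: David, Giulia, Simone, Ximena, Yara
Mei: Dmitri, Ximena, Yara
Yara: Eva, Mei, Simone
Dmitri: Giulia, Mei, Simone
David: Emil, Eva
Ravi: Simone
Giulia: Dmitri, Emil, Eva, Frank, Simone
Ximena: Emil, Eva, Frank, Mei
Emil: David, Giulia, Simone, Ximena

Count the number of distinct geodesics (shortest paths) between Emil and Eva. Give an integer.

The shortest distance is 2. The length-2 paths are: Emil–Ximena–Eva; Emil–David–Eva; Emil–Simone–Eva; Emil–Giulia–Eva.
That gives 4 distinct shortest paths.

4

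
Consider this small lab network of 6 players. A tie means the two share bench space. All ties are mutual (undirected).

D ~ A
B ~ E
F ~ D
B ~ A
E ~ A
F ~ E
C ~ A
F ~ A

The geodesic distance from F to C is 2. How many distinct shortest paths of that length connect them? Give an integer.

The shortest distance is 2, and the only length-2 path is F–A–C. So there is exactly 1 shortest path.

1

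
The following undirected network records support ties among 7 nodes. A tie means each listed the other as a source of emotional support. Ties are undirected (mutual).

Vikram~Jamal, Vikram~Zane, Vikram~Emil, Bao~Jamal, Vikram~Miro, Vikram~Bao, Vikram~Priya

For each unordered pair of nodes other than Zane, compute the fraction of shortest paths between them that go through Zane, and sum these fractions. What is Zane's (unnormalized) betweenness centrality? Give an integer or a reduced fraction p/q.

0

No shortest path between any pair of other nodes passes through Zane.
Summing the contributions gives betweenness(Zane) = 0.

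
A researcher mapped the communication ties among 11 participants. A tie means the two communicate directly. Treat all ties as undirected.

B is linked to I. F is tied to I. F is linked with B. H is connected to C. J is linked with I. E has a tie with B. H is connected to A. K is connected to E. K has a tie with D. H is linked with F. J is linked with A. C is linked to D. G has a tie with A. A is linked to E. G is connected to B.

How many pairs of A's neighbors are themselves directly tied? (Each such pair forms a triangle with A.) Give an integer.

0

A's neighbors are E, G, H, and J, but none of them are tied to each other, so no triangle contains A.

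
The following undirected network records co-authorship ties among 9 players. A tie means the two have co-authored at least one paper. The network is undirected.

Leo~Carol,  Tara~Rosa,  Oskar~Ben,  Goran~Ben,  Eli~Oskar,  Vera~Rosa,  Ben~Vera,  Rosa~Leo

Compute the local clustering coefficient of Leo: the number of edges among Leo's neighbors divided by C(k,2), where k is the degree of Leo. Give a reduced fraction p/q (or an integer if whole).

0

Leo's neighbors: Carol and Rosa (k = 2).
Possible neighbor pairs: C(2,2) = 1. Edges among them: none → e = 0.
Clustering(Leo) = 0/1.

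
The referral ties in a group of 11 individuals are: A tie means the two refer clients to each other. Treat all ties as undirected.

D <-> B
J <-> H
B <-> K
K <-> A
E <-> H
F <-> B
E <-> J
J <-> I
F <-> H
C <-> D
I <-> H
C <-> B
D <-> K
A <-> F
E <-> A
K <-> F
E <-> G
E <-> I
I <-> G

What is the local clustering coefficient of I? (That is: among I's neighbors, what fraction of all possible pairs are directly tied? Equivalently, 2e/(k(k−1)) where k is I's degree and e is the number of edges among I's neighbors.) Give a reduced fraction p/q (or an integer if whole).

I's neighbors: E, G, H, and J (k = 4).
Possible neighbor pairs: C(4,2) = 6. Edges among them: E–G, E–H, E–J, H–J → e = 4.
Clustering(I) = 4/6 = 2/3.

2/3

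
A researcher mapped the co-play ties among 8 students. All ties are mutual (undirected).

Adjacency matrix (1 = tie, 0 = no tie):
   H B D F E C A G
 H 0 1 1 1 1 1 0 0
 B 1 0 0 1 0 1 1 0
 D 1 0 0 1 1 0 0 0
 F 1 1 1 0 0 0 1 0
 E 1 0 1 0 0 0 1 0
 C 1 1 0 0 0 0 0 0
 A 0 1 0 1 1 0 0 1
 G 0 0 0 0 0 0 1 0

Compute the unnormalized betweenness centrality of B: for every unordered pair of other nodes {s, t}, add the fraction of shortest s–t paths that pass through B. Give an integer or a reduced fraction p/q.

19/6

Pairs whose geodesics pass through B — H–A: 1/3; H–G: 1/3; F–C: 1/2; C–A: 1; C–G: 1.
All other pairs contribute 0.
Summing the contributions gives betweenness(B) = 19/6.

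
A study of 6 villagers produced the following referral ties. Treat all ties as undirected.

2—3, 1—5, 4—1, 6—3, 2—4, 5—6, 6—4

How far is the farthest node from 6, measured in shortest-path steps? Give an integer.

Distances from 6: 1:2, 2:2, 3:1, 4:1, 5:1.
The largest is 2 (to 2 and 1), so the eccentricity of 6 is 2.

2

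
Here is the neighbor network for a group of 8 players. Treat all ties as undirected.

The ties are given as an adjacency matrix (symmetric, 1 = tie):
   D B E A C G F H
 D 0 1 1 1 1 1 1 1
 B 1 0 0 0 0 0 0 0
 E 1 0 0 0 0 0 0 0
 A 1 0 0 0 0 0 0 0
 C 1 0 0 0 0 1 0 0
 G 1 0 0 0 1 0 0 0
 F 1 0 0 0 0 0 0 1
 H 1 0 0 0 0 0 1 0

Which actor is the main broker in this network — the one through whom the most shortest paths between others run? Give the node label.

Unnormalized betweenness of each node: A:0, B:0, C:0, D:19, E:0, F:0, G:0, H:0.
D has the largest value, 19, making it the main broker — the node through which the most shortest paths run.

D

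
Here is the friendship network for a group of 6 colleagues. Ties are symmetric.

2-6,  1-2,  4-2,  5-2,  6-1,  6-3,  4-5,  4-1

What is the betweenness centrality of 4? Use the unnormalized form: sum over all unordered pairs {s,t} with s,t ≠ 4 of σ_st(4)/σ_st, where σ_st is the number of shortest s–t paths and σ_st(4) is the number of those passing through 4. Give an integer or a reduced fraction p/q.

Pairs whose geodesics pass through 4 — 1–5: 1/2.
All other pairs contribute 0.
Summing the contributions gives betweenness(4) = 1/2.

1/2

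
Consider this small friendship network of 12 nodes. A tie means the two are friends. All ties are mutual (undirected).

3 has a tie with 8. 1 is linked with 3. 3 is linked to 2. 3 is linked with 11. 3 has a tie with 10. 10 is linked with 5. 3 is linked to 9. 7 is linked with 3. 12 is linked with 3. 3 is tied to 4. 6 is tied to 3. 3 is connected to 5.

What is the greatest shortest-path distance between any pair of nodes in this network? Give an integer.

2

Eccentricity of each node (its greatest distance to any other): 1:2, 2:2, 3:1, 4:2, 5:2, 6:2, 7:2, 8:2, 9:2, 10:2, 11:2, 12:2.
The maximum eccentricity is 2, realized for instance by the pair 7–10 via 7 – 3 – 10. So the diameter is 2.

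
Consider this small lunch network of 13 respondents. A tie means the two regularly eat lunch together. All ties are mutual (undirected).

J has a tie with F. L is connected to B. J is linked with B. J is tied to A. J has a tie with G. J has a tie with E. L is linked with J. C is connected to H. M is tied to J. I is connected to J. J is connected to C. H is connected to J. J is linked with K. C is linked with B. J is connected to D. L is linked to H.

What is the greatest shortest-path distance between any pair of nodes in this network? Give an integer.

Eccentricity of each node (its greatest distance to any other): A:2, B:2, C:2, D:2, E:2, F:2, G:2, H:2, I:2, J:1, K:2, L:2, M:2.
The maximum eccentricity is 2, realized for instance by the pair F–G via F – J – G. So the diameter is 2.

2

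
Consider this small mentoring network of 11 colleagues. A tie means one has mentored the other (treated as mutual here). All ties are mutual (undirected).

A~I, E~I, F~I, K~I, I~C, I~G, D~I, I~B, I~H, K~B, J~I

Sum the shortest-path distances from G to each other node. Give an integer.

19

Distances from G: A:2, B:2, C:2, D:2, E:2, F:2, H:2, I:1, J:2, K:2.
Sum = 2 + 2 + 2 + 2 + 2 + 2 + 2 + 1 + 2 + 2 = 19.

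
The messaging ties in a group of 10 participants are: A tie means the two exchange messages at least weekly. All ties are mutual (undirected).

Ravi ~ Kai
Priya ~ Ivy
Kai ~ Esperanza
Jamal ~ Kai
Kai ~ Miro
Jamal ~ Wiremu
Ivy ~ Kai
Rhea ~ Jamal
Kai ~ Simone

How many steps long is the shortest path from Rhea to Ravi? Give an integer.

One shortest route is Rhea – Jamal – Kai – Ravi, which uses 3 edges, and at distance 2 from Rhea we only reach {Kai, Wiremu}, which does not include Ravi. So d(Rhea,Ravi) = 3.

3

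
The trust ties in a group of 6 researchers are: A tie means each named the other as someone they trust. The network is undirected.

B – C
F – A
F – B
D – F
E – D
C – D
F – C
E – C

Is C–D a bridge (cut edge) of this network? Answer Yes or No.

Even without that edge, C still reaches D via C – F – D, so the network stays connected. Not a bridge.

No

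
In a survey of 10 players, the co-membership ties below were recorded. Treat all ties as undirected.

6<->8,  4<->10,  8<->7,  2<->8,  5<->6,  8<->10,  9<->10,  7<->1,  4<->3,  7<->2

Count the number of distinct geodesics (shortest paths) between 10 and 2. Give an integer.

The shortest distance is 2, and the only length-2 path is 10–8–2. So there is exactly 1 shortest path.

1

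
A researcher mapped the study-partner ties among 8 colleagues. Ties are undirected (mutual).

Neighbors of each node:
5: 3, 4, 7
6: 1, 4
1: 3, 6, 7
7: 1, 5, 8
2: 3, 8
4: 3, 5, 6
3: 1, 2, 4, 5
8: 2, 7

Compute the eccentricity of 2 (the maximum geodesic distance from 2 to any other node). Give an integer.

Distances from 2: 1:2, 3:1, 4:2, 5:2, 6:3, 7:2, 8:1.
The largest is 3 (to 6), so the eccentricity of 2 is 3.

3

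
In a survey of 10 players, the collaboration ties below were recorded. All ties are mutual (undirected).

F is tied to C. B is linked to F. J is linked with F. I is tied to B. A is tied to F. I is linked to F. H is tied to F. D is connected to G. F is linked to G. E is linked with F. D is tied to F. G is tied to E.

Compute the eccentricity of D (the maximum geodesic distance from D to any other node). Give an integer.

2

Distances from D: A:2, B:2, C:2, E:2, F:1, G:1, H:2, I:2, J:2.
The largest is 2 (to J, H, B, C, I, A, and E), so the eccentricity of D is 2.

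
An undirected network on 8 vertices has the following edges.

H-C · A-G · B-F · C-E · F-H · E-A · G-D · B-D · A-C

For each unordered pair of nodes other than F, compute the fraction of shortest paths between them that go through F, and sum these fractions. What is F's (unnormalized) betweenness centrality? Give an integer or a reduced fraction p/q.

Pairs whose geodesics pass through F — D–H: 1; B–H: 1; B–C: 1; B–E: 1/2.
All other pairs contribute 0.
Summing the contributions gives betweenness(F) = 7/2.

7/2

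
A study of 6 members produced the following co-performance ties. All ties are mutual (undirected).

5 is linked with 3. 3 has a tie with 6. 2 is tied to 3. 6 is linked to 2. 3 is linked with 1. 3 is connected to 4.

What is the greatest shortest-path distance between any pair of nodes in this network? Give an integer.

Eccentricity of each node (its greatest distance to any other): 1:2, 2:2, 3:1, 4:2, 5:2, 6:2.
The maximum eccentricity is 2, realized for instance by the pair 5–1 via 5 – 3 – 1. So the diameter is 2.

2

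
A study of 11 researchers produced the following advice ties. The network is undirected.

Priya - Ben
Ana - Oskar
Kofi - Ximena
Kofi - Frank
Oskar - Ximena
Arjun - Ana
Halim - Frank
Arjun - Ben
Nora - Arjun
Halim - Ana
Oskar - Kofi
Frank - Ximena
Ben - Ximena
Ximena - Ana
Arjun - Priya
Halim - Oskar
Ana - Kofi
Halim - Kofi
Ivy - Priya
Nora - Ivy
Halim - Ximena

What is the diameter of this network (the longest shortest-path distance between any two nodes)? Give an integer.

Eccentricity of each node (its greatest distance to any other): Ana:3, Arjun:3, Ben:2, Frank:4, Halim:4, Ivy:4, Kofi:4, Nora:4, Oskar:4, Priya:3, Ximena:3.
The maximum eccentricity is 4, realized for instance by the pair Kofi–Ivy via Kofi – Ana – Arjun – Nora – Ivy. So the diameter is 4.

4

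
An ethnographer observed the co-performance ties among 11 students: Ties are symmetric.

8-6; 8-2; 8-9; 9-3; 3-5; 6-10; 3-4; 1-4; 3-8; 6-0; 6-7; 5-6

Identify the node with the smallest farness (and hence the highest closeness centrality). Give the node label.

8

Farness (sum of distances to all others) for each node — 0:27, 1:35, 2:26, 3:19, 4:26, 5:20, 6:18, 7:27, 8:17, 9:22, 10:27.
The smallest farness is 17, for 8, so 8 has the highest closeness.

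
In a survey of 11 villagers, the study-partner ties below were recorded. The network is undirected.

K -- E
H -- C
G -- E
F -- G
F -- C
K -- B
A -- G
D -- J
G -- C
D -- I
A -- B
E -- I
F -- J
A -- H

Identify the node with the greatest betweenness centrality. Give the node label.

G

Unnormalized betweenness of each node: A:15/2, B:2, C:9/2, D:5/2, E:27/2, F:9, G:33/2, H:1, I:5, J:9/2, K:3.
G has the largest value, 33/2, making it the main broker — the node through which the most shortest paths run.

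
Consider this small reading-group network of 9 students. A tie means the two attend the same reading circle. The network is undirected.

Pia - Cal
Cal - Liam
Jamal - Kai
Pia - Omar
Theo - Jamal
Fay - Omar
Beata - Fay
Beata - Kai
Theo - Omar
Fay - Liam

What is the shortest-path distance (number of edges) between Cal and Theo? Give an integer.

One shortest route is Cal – Pia – Omar – Theo, which uses 3 edges, and at distance 2 from Cal we only reach {Fay, Omar}, which does not include Theo. So d(Cal,Theo) = 3.

3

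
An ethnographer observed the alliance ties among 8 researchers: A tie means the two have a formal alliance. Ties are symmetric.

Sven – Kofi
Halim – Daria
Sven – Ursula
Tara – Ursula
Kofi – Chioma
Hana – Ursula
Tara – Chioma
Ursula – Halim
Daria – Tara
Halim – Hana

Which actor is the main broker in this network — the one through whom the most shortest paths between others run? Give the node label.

Ursula

Unnormalized betweenness of each node: Chioma:2, Daria:1, Halim:2, Hana:0, Kofi:1, Sven:3, Tara:6, Ursula:9.
Ursula has the largest value, 9, making it the main broker — the node through which the most shortest paths run.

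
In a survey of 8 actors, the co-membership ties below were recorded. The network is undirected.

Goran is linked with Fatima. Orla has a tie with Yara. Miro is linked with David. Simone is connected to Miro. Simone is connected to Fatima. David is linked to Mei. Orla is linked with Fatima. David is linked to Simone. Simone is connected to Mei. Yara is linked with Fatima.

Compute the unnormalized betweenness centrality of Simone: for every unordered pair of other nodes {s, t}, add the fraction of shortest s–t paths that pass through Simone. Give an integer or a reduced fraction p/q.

Pairs whose geodesics pass through Simone — Mei–Miro: 1/2; Mei–Orla: 1; Mei–Fatima: 1; Mei–Yara: 1; Mei–Goran: 1; Miro–Orla: 1; Miro–Fatima: 1; Miro–Yara: 1; Miro–Goran: 1; David–Orla: 1; David–Fatima: 1; David–Yara: 1; David–Goran: 1.
All other pairs contribute 0.
Summing the contributions gives betweenness(Simone) = 25/2.

25/2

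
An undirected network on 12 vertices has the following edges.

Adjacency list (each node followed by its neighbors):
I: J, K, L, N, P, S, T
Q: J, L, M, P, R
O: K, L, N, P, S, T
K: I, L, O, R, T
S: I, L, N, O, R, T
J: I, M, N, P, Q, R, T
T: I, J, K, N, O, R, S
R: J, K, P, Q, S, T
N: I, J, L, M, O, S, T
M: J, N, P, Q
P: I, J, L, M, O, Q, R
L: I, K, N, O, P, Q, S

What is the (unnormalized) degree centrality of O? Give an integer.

6

O is directly tied to K, L, N, P, S, and T. That is 6 neighbors, so the degree of O is 6.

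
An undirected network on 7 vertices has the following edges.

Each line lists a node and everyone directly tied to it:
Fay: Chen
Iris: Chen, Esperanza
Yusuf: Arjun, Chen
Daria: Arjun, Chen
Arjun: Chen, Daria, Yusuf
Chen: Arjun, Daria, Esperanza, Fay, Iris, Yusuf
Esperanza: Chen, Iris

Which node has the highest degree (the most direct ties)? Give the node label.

Chen

Degrees — Arjun:3, Chen:6, Daria:2, Esperanza:2, Fay:1, Iris:2, Yusuf:2.
The maximum is 6, attained only by Chen.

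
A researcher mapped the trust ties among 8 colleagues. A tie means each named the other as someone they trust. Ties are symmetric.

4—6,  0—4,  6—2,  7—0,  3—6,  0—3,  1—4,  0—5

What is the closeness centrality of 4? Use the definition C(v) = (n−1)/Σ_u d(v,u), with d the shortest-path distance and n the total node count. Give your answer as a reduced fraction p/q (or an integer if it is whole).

Distances from 4: 0:1, 1:1, 2:2, 3:2, 5:2, 6:1, 7:2. Sum = 11.
n = 8, so closeness = 7/11.

7/11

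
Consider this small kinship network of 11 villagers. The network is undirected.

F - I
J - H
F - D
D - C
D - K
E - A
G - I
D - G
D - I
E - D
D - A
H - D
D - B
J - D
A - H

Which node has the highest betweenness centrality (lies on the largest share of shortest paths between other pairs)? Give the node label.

Unnormalized betweenness of each node: A:1/2, B:0, C:0, D:77/2, E:0, F:0, G:0, H:1/2, I:1/2, J:0, K:0.
D has the largest value, 77/2, making it the main broker — the node through which the most shortest paths run.

D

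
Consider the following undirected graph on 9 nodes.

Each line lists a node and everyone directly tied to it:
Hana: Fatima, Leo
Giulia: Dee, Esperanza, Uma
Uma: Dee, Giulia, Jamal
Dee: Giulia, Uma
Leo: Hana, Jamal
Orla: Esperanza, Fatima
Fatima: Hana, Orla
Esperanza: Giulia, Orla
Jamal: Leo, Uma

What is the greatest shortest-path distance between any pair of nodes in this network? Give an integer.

Eccentricity of each node (its greatest distance to any other): Dee:4, Esperanza:4, Fatima:4, Giulia:4, Hana:4, Jamal:4, Leo:4, Orla:4, Uma:4.
The maximum eccentricity is 4, realized for instance by the pair Jamal–Orla via Jamal – Leo – Hana – Fatima – Orla. So the diameter is 4.

4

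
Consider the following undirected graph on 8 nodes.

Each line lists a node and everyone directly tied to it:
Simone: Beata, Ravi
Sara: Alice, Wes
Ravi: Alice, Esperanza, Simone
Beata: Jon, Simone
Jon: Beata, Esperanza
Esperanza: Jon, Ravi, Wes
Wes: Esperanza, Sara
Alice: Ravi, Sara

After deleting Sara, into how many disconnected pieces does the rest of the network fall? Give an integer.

Sara's neighbors (Alice and Wes) remain reachable from one another through other ties, so the rest of the network stays in one piece.

1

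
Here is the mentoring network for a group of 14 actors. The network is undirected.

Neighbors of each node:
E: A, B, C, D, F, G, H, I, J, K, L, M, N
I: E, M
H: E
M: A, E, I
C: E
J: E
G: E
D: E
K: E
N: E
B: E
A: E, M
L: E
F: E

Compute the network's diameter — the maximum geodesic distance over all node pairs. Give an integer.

2

Eccentricity of each node (its greatest distance to any other): A:2, B:2, C:2, D:2, E:1, F:2, G:2, H:2, I:2, J:2, K:2, L:2, M:2, N:2.
The maximum eccentricity is 2, realized for instance by the pair C–N via C – E – N. So the diameter is 2.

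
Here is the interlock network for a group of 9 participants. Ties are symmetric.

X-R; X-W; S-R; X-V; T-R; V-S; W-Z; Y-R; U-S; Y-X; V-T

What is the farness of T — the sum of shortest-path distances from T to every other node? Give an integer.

Distances from T: R:1, S:2, U:3, V:1, W:3, X:2, Y:2, Z:4.
Sum = 1 + 2 + 3 + 1 + 3 + 2 + 2 + 4 = 18.

18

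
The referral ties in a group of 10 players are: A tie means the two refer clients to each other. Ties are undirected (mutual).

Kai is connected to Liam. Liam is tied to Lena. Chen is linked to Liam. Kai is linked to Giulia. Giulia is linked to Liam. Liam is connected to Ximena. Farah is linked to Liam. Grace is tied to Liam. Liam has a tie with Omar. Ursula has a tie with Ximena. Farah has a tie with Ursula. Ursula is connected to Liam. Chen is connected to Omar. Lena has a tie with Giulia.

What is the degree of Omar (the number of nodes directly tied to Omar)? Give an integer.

Omar is directly tied to Chen and Liam. That is 2 neighbors, so the degree of Omar is 2.

2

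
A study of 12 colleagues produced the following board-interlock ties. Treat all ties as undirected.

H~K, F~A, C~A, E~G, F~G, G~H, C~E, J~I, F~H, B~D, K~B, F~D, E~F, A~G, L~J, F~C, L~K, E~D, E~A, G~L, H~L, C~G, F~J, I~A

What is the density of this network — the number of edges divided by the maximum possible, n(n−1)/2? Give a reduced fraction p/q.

4/11

There are 24 edges and 12 nodes, so the maximum possible is C(12,2) = 66.
Density = 24/66 = 4/11.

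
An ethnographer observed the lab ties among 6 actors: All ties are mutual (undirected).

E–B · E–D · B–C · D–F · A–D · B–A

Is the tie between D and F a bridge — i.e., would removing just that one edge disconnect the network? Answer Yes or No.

Without the D–F edge there is no alternate route between D and F, so the network disconnects. It is a bridge.

Yes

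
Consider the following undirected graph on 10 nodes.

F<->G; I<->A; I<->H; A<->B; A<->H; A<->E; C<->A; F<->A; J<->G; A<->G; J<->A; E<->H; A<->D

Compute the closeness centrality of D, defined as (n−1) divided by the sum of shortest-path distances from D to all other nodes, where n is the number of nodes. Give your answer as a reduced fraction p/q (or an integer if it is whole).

9/17

Distances from D: A:1, B:2, C:2, E:2, F:2, G:2, H:2, I:2, J:2. Sum = 17.
n = 10, so closeness = 9/17.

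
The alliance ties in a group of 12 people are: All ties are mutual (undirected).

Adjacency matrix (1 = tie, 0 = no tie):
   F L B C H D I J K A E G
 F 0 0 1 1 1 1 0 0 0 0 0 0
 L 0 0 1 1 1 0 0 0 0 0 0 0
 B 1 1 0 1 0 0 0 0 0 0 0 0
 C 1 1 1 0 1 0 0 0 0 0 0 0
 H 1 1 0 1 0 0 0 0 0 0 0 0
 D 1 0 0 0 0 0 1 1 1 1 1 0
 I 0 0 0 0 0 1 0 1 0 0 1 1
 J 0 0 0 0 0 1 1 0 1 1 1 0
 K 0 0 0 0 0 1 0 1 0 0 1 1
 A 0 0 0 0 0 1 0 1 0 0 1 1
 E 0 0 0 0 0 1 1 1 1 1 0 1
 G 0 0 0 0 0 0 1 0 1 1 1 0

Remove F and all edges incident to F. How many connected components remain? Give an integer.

Without F, the remaining ties split the others into: {B, C, H, L}; {A, D, E, G, I, J, K}.
That's 2 separate components.

2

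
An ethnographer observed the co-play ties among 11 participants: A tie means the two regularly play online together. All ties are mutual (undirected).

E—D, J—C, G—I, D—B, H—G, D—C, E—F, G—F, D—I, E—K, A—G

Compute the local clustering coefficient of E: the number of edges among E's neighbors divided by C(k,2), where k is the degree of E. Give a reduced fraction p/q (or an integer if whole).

0

E's neighbors: D, F, and K (k = 3).
Possible neighbor pairs: C(3,2) = 3. Edges among them: none → e = 0.
Clustering(E) = 0/3 = 0.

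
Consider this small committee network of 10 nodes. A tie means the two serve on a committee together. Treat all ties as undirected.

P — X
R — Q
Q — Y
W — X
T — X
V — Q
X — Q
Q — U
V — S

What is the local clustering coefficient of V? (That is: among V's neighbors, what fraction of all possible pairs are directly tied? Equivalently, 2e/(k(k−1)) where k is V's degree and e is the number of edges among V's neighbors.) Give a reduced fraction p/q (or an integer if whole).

V's neighbors: Q and S (k = 2).
Possible neighbor pairs: C(2,2) = 1. Edges among them: none → e = 0.
Clustering(V) = 0/1.

0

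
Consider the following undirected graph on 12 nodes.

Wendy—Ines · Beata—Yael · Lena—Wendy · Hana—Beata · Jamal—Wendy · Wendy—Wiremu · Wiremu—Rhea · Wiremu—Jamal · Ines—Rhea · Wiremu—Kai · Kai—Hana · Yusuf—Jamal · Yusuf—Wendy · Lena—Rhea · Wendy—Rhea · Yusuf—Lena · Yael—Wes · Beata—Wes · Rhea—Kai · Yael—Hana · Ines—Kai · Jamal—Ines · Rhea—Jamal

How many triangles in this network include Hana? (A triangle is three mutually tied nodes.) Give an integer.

1

Hana's neighbors: Beata, Kai, and Yael.
Neighbor pairs that are themselves tied: Hana–Beata–Yael. Each forms one triangle with Hana, for 1 in total.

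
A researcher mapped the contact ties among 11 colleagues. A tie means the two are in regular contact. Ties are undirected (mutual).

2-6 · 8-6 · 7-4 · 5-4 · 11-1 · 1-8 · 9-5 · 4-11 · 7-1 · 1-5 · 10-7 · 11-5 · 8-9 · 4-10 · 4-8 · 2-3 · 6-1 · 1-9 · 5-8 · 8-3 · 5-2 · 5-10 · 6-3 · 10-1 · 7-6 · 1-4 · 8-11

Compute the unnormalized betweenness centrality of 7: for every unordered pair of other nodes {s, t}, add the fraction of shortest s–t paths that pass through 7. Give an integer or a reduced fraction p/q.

1

Pairs whose geodesics pass through 7 — 3–10: 1/6; 6–10: 1/2; 6–4: 1/3.
All other pairs contribute 0.
Summing the contributions gives betweenness(7) = 1.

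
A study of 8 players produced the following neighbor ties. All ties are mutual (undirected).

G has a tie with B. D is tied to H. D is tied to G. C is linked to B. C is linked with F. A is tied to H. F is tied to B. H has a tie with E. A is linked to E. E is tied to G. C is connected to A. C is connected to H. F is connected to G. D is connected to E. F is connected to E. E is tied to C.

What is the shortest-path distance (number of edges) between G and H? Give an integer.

One shortest route is G – D – H, which uses 2 edges, and G and H are not directly tied, so nothing shorter exists. So d(G,H) = 2.

2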